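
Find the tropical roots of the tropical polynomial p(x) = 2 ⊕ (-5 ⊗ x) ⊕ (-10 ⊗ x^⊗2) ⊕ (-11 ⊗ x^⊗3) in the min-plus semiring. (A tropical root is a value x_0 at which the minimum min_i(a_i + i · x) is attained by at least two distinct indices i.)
Roots: {1, 5, 7}

Each tropical root is a break point of the lower envelope of the lines y = a_i + i · x (there are 4 lines, with slopes 0, 1, ..., 3). Only the lines that attain the minimum somewhere contribute to roots; other lines are dominated. Here the surviving (envelope) indices are i = 3, i = 2, i = 1, i = 0.
Intersections between consecutive envelope lines give the roots: for adjacent envelope indices i < j the intersection is x = (a_i − a_j) / (j − i). Reading off the sorted break points: {1, 5, 7}.
Verification: at each break x_0, at least two indices attain the minimum of min_i(a_i + i · x_0).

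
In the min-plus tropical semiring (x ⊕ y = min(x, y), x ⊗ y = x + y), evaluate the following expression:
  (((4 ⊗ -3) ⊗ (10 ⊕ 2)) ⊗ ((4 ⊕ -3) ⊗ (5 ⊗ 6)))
(((4 ⊗ -3) ⊗ (10 ⊕ 2)) ⊗ ((4 ⊕ -3) ⊗ (5 ⊗ 6))) = 11

Expand innermost to outermost. Recall ⊕ takes the minimum of its arguments and ⊗ takes their sum. Working out the expression (((4 ⊗ -3) ⊗ (10 ⊕ 2)) ⊗ ((4 ⊕ -3) ⊗ (5 ⊗ 6))) gives 11.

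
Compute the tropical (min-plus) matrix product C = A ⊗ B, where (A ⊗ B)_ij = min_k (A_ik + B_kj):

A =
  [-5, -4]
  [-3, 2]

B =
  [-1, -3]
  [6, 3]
A ⊗ B =
  [-6, -8]
  [-4, -6]

Apply the min-plus product entry-by-entry:
  C[0][0] = min over k of (A[0][0] + B[0][0] = -5 + -1 = -6, A[0][1] + B[1][0] = -4 + 6 = 2) = -6 (attained at k = 0)
  C[0][1] = min over k of (A[0][0] + B[0][1] = -5 + -3 = -8, A[0][1] + B[1][1] = -4 + 3 = -1) = -8 (attained at k = 0)
  C[1][0] = min over k of (A[1][0] + B[0][0] = -3 + -1 = -4, A[1][1] + B[1][0] = 2 + 6 = 8) = -4 (attained at k = 0)
  C[1][1] = min over k of (A[1][0] + B[0][1] = -3 + -3 = -6, A[1][1] + B[1][1] = 2 + 3 = 5) = -6 (attained at k = 0)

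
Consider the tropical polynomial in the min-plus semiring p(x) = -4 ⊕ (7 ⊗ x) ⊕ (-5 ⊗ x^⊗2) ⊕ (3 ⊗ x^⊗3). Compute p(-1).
p(-1) = -7

A tropical monomial a ⊗ x^⊗i evaluates to a + i · x. Evaluating each term at x = -1:
  Term 0 contributes -4 + 0 · -1 = -4
  Term 1 contributes 7 + 1 · -1 = 6
  Term 2 contributes -5 + 2 · -1 = -7
  Term 3 contributes 3 + 3 · -1 = 0
p(-1) = ⊕ of these = min[-4, 6, -7, 0] = -7.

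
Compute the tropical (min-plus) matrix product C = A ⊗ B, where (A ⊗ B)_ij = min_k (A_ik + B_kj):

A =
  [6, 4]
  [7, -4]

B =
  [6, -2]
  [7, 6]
A ⊗ B =
  [11, 4]
  [3, 2]

Apply the min-plus product entry-by-entry:
  C[0][0] = min over k of (A[0][0] + B[0][0] = 6 + 6 = 12, A[0][1] + B[1][0] = 4 + 7 = 11) = 11 (attained at k = 1)
  C[0][1] = min over k of (A[0][0] + B[0][1] = 6 + -2 = 4, A[0][1] + B[1][1] = 4 + 6 = 10) = 4 (attained at k = 0)
  C[1][0] = min over k of (A[1][0] + B[0][0] = 7 + 6 = 13, A[1][1] + B[1][0] = -4 + 7 = 3) = 3 (attained at k = 1)
  C[1][1] = min over k of (A[1][0] + B[0][1] = 7 + -2 = 5, A[1][1] + B[1][1] = -4 + 6 = 2) = 2 (attained at k = 1)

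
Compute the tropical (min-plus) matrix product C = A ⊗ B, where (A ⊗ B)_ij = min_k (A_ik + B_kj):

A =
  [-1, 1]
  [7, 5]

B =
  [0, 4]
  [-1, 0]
A ⊗ B =
  [-1, 1]
  [4, 5]

Apply the min-plus product entry-by-entry:
  C[0][0] = min over k of (A[0][0] + B[0][0] = -1 + 0 = -1, A[0][1] + B[1][0] = 1 + -1 = 0) = -1 (attained at k = 0)
  C[0][1] = min over k of (A[0][0] + B[0][1] = -1 + 4 = 3, A[0][1] + B[1][1] = 1 + 0 = 1) = 1 (attained at k = 1)
  C[1][0] = min over k of (A[1][0] + B[0][0] = 7 + 0 = 7, A[1][1] + B[1][0] = 5 + -1 = 4) = 4 (attained at k = 1)
  C[1][1] = min over k of (A[1][0] + B[0][1] = 7 + 4 = 11, A[1][1] + B[1][1] = 5 + 0 = 5) = 5 (attained at k = 1)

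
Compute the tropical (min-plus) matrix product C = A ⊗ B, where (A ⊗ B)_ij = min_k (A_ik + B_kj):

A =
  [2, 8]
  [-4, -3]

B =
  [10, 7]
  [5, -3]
A ⊗ B =
  [12, 5]
  [2, -6]

Apply the min-plus product entry-by-entry:
  C[0][0] = min over k of (A[0][0] + B[0][0] = 2 + 10 = 12, A[0][1] + B[1][0] = 8 + 5 = 13) = 12 (attained at k = 0)
  C[0][1] = min over k of (A[0][0] + B[0][1] = 2 + 7 = 9, A[0][1] + B[1][1] = 8 + -3 = 5) = 5 (attained at k = 1)
  C[1][0] = min over k of (A[1][0] + B[0][0] = -4 + 10 = 6, A[1][1] + B[1][0] = -3 + 5 = 2) = 2 (attained at k = 1)
  C[1][1] = min over k of (A[1][0] + B[0][1] = -4 + 7 = 3, A[1][1] + B[1][1] = -3 + -3 = -6) = -6 (attained at k = 1)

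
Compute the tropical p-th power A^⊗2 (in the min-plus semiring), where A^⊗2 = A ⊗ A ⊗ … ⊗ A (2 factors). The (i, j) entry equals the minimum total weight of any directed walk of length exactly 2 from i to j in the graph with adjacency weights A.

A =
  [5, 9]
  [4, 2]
A^⊗2 =
  [10, 11]
  [6, 4]

Each entry (A^⊗2)_ij equals the minimum over all length-2 walks i = v_0 → v_1 → … → v_2 = j of Σ_t A[v_t][v_{t+1}]. For example, for (i, j) = (0, 1) we minimise over 2 possible intermediate vertex sequences; the minimum is 11, attained along the walk 0 → 1 → 1.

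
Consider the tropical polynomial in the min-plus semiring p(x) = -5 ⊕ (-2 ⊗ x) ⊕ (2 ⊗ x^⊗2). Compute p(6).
p(6) = -5

A tropical monomial a ⊗ x^⊗i evaluates to a + i · x. Evaluating each term at x = 6:
  Term 0 contributes -5 + 0 · 6 = -5
  Term 1 contributes -2 + 1 · 6 = 4
  Term 2 contributes 2 + 2 · 6 = 14
p(6) = ⊕ of these = min[-5, 4, 14] = -5.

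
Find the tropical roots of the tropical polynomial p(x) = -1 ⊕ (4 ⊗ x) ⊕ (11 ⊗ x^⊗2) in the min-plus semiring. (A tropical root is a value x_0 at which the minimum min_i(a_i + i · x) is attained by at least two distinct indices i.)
Roots: {-7, -5}

Each tropical root is a break point of the lower envelope of the lines y = a_i + i · x (there are 3 lines, with slopes 0, 1, ..., 2). Only the lines that attain the minimum somewhere contribute to roots; other lines are dominated. Here the surviving (envelope) indices are i = 2, i = 1, i = 0.
Intersections between consecutive envelope lines give the roots: for adjacent envelope indices i < j the intersection is x = (a_i − a_j) / (j − i). Reading off the sorted break points: {-7, -5}.
Verification: at each break x_0, at least two indices attain the minimum of min_i(a_i + i · x_0).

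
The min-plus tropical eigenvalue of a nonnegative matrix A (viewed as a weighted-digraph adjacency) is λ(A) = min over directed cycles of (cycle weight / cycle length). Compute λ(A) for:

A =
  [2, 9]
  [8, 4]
λ(A) = 2

Enumerate directed cycles and compute their means (weight / length). Sample:
  cycle 0 → 0: weight = 2, length = 1, mean = 2/1 ≈ 2.000
  cycle 1 → 1: weight = 4, length = 1, mean = 4/1 ≈ 4.000
  cycle 0 → 1 → 0: weight = 17, length = 2, mean = 17/2 ≈ 8.500
  cycle 1 → 0 → 1: weight = 17, length = 2, mean = 17/2 ≈ 8.500
Minimum mean = 2.000, attained e.g. along the cycle 0 → 0 with weight 2 and length 1. So λ(A) = 2/1 = 2.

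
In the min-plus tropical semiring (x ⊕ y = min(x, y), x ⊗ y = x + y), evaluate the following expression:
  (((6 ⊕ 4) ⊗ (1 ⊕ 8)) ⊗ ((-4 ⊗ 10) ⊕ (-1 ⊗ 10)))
(((6 ⊕ 4) ⊗ (1 ⊕ 8)) ⊗ ((-4 ⊗ 10) ⊕ (-1 ⊗ 10))) = 11

Expand innermost to outermost. Recall ⊕ takes the minimum of its arguments and ⊗ takes their sum. Working out the expression (((6 ⊕ 4) ⊗ (1 ⊕ 8)) ⊗ ((-4 ⊗ 10) ⊕ (-1 ⊗ 10))) gives 11.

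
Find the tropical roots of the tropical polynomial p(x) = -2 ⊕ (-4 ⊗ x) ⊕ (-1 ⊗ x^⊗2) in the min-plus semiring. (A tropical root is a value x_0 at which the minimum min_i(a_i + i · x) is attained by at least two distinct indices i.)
Roots: {-3, 2}

Each tropical root is a break point of the lower envelope of the lines y = a_i + i · x (there are 3 lines, with slopes 0, 1, ..., 2). Only the lines that attain the minimum somewhere contribute to roots; other lines are dominated. Here the surviving (envelope) indices are i = 2, i = 1, i = 0.
Intersections between consecutive envelope lines give the roots: for adjacent envelope indices i < j the intersection is x = (a_i − a_j) / (j − i). Reading off the sorted break points: {-3, 2}.
Verification: at each break x_0, at least two indices attain the minimum of min_i(a_i + i · x_0).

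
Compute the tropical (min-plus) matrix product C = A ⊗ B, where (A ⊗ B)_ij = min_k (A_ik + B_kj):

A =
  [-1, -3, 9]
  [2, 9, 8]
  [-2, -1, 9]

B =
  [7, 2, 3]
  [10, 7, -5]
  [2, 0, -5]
A ⊗ B =
  [6, 1, -8]
  [9, 4, 3]
  [5, 0, -6]

Apply the min-plus product entry-by-entry:
  C[0][0] = min over k of (A[0][0] + B[0][0] = -1 + 7 = 6, A[0][1] + B[1][0] = -3 + 10 = 7, A[0][2] + B[2][0] = 9 + 2 = 11) = 6 (attained at k = 0)
  C[0][1] = min over k of (A[0][0] + B[0][1] = -1 + 2 = 1, A[0][1] + B[1][1] = -3 + 7 = 4, A[0][2] + B[2][1] = 9 + 0 = 9) = 1 (attained at k = 0)
  C[0][2] = min over k of (A[0][0] + B[0][2] = -1 + 3 = 2, A[0][1] + B[1][2] = -3 + -5 = -8, A[0][2] + B[2][2] = 9 + -5 = 4) = -8 (attained at k = 1)
  C[1][0] = min over k of (A[1][0] + B[0][0] = 2 + 7 = 9, A[1][1] + B[1][0] = 9 + 10 = 19, A[1][2] + B[2][0] = 8 + 2 = 10) = 9 (attained at k = 0)
  C[1][1] = min over k of (A[1][0] + B[0][1] = 2 + 2 = 4, A[1][1] + B[1][1] = 9 + 7 = 16, A[1][2] + B[2][1] = 8 + 0 = 8) = 4 (attained at k = 0)
  C[1][2] = min over k of (A[1][0] + B[0][2] = 2 + 3 = 5, A[1][1] + B[1][2] = 9 + -5 = 4, A[1][2] + B[2][2] = 8 + -5 = 3) = 3 (attained at k = 2)
  C[2][0] = min over k of (A[2][0] + B[0][0] = -2 + 7 = 5, A[2][1] + B[1][0] = -1 + 10 = 9, A[2][2] + B[2][0] = 9 + 2 = 11) = 5 (attained at k = 0)
  C[2][1] = min over k of (A[2][0] + B[0][1] = -2 + 2 = 0, A[2][1] + B[1][1] = -1 + 7 = 6, A[2][2] + B[2][1] = 9 + 0 = 9) = 0 (attained at k = 0)
  C[2][2] = min over k of (A[2][0] + B[0][2] = -2 + 3 = 1, A[2][1] + B[1][2] = -1 + -5 = -6, A[2][2] + B[2][2] = 9 + -5 = 4) = -6 (attained at k = 1)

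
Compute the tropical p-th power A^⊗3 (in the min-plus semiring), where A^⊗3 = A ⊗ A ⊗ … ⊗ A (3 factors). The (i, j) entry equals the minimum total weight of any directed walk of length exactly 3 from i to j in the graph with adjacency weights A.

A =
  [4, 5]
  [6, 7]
A^⊗3 =
  [12, 13]
  [14, 15]

Each entry (A^⊗3)_ij equals the minimum over all length-3 walks i = v_0 → v_1 → … → v_3 = j of Σ_t A[v_t][v_{t+1}]. For example, for (i, j) = (0, 1) we minimise over 4 possible intermediate vertex sequences; the minimum is 13, attained along the walk 0 → 0 → 0 → 1.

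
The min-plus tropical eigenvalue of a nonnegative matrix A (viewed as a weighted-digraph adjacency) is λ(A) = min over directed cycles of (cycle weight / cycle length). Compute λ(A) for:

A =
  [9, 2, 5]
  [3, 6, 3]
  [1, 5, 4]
λ(A) = 2

Enumerate directed cycles and compute their means (weight / length). Sample:
  cycle 0 → 0: weight = 9, length = 1, mean = 9/1 ≈ 9.000
  cycle 1 → 1: weight = 6, length = 1, mean = 6/1 ≈ 6.000
  cycle 2 → 2: weight = 4, length = 1, mean = 4/1 ≈ 4.000
  cycle 0 → 1 → 0: weight = 5, length = 2, mean = 5/2 ≈ 2.500
  cycle 0 → 2 → 0: weight = 6, length = 2, mean = 6/2 ≈ 3.000
  cycle 1 → 0 → 1: weight = 5, length = 2, mean = 5/2 ≈ 2.500
Minimum mean = 2.000, attained e.g. along the cycle 0 → 1 → 2 → 0 with weight 6 and length 3. So λ(A) = 6/3 = 2.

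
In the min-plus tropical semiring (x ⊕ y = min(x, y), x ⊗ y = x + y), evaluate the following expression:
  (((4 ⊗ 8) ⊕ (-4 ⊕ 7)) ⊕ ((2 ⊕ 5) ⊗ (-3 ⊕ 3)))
(((4 ⊗ 8) ⊕ (-4 ⊕ 7)) ⊕ ((2 ⊕ 5) ⊗ (-3 ⊕ 3))) = -4

Expand innermost to outermost. Recall ⊕ takes the minimum of its arguments and ⊗ takes their sum. Working out the expression (((4 ⊗ 8) ⊕ (-4 ⊕ 7)) ⊕ ((2 ⊕ 5) ⊗ (-3 ⊕ 3))) gives -4.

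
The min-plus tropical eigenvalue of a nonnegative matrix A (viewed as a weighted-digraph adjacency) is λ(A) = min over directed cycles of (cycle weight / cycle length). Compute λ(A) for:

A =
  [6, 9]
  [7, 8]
λ(A) = 6

Enumerate directed cycles and compute their means (weight / length). Sample:
  cycle 0 → 0: weight = 6, length = 1, mean = 6/1 ≈ 6.000
  cycle 1 → 1: weight = 8, length = 1, mean = 8/1 ≈ 8.000
  cycle 0 → 1 → 0: weight = 16, length = 2, mean = 16/2 ≈ 8.000
  cycle 1 → 0 → 1: weight = 16, length = 2, mean = 16/2 ≈ 8.000
Minimum mean = 6.000, attained e.g. along the cycle 0 → 0 with weight 6 and length 1. So λ(A) = 6/1 = 6.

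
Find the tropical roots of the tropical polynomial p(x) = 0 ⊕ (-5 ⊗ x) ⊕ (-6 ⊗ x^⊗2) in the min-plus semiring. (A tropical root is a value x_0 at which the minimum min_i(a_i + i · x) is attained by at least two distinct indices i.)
Roots: {1, 5}

Each tropical root is a break point of the lower envelope of the lines y = a_i + i · x (there are 3 lines, with slopes 0, 1, ..., 2). Only the lines that attain the minimum somewhere contribute to roots; other lines are dominated. Here the surviving (envelope) indices are i = 2, i = 1, i = 0.
Intersections between consecutive envelope lines give the roots: for adjacent envelope indices i < j the intersection is x = (a_i − a_j) / (j − i). Reading off the sorted break points: {1, 5}.
Verification: at each break x_0, at least two indices attain the minimum of min_i(a_i + i · x_0).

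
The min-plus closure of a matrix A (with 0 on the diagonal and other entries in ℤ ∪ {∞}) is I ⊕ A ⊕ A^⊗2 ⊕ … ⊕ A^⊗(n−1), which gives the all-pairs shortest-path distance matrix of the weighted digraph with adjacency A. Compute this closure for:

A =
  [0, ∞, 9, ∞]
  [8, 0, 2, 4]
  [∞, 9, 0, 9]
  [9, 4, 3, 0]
Closure =
  [0, 18, 9, 18]
  [8, 0, 2, 4]
  [17, 9, 0, 9]
  [9, 4, 3, 0]

This is the Floyd-Warshall all-pairs shortest-path computation. For each intermediate vertex k = 0, 1, …, 3, update dist[i][j] ← min(dist[i][j], dist[i][k] + dist[k][j]). The final matrix gives, for each (i, j), the minimum total weight of any directed path from i to j (possibly empty when i = j).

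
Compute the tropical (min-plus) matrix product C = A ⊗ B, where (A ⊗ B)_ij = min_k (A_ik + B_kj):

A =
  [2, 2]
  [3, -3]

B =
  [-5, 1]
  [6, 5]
A ⊗ B =
  [-3, 3]
  [-2, 2]

Apply the min-plus product entry-by-entry:
  C[0][0] = min over k of (A[0][0] + B[0][0] = 2 + -5 = -3, A[0][1] + B[1][0] = 2 + 6 = 8) = -3 (attained at k = 0)
  C[0][1] = min over k of (A[0][0] + B[0][1] = 2 + 1 = 3, A[0][1] + B[1][1] = 2 + 5 = 7) = 3 (attained at k = 0)
  C[1][0] = min over k of (A[1][0] + B[0][0] = 3 + -5 = -2, A[1][1] + B[1][0] = -3 + 6 = 3) = -2 (attained at k = 0)
  C[1][1] = min over k of (A[1][0] + B[0][1] = 3 + 1 = 4, A[1][1] + B[1][1] = -3 + 5 = 2) = 2 (attained at k = 1)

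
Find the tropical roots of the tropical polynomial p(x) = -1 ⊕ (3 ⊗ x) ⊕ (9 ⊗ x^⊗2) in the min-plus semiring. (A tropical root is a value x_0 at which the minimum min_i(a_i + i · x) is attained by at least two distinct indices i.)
Roots: {-6, -4}

Each tropical root is a break point of the lower envelope of the lines y = a_i + i · x (there are 3 lines, with slopes 0, 1, ..., 2). Only the lines that attain the minimum somewhere contribute to roots; other lines are dominated. Here the surviving (envelope) indices are i = 2, i = 1, i = 0.
Intersections between consecutive envelope lines give the roots: for adjacent envelope indices i < j the intersection is x = (a_i − a_j) / (j − i). Reading off the sorted break points: {-6, -4}.
Verification: at each break x_0, at least two indices attain the minimum of min_i(a_i + i · x_0).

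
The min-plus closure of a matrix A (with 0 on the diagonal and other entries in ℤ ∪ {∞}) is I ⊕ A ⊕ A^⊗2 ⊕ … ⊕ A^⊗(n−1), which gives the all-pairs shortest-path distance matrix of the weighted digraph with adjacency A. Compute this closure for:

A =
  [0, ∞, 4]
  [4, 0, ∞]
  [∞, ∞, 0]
Closure =
  [0, ∞, 4]
  [4, 0, 8]
  [∞, ∞, 0]

This is the Floyd-Warshall all-pairs shortest-path computation. For each intermediate vertex k = 0, 1, …, 2, update dist[i][j] ← min(dist[i][j], dist[i][k] + dist[k][j]). The final matrix gives, for each (i, j), the minimum total weight of any directed path from i to j (possibly empty when i = j).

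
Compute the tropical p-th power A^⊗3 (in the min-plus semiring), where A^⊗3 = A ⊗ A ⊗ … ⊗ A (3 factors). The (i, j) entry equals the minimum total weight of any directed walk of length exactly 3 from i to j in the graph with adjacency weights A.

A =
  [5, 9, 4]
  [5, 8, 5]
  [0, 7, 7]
A^⊗3 =
  [9, 13, 8]
  [9, 14, 9]
  [4, 11, 9]

Each entry (A^⊗3)_ij equals the minimum over all length-3 walks i = v_0 → v_1 → … → v_3 = j of Σ_t A[v_t][v_{t+1}]. For example, for (i, j) = (0, 2) we minimise over 9 possible intermediate vertex sequences; the minimum is 8, attained along the walk 0 → 2 → 0 → 2.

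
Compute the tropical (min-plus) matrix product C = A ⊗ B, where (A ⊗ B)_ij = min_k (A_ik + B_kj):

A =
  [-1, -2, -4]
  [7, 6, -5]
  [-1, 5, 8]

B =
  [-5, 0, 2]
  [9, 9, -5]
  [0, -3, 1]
A ⊗ B =
  [-6, -7, -7]
  [-5, -8, -4]
  [-6, -1, 0]

Apply the min-plus product entry-by-entry:
  C[0][0] = min over k of (A[0][0] + B[0][0] = -1 + -5 = -6, A[0][1] + B[1][0] = -2 + 9 = 7, A[0][2] + B[2][0] = -4 + 0 = -4) = -6 (attained at k = 0)
  C[0][1] = min over k of (A[0][0] + B[0][1] = -1 + 0 = -1, A[0][1] + B[1][1] = -2 + 9 = 7, A[0][2] + B[2][1] = -4 + -3 = -7) = -7 (attained at k = 2)
  C[0][2] = min over k of (A[0][0] + B[0][2] = -1 + 2 = 1, A[0][1] + B[1][2] = -2 + -5 = -7, A[0][2] + B[2][2] = -4 + 1 = -3) = -7 (attained at k = 1)
  C[1][0] = min over k of (A[1][0] + B[0][0] = 7 + -5 = 2, A[1][1] + B[1][0] = 6 + 9 = 15, A[1][2] + B[2][0] = -5 + 0 = -5) = -5 (attained at k = 2)
  C[1][1] = min over k of (A[1][0] + B[0][1] = 7 + 0 = 7, A[1][1] + B[1][1] = 6 + 9 = 15, A[1][2] + B[2][1] = -5 + -3 = -8) = -8 (attained at k = 2)
  C[1][2] = min over k of (A[1][0] + B[0][2] = 7 + 2 = 9, A[1][1] + B[1][2] = 6 + -5 = 1, A[1][2] + B[2][2] = -5 + 1 = -4) = -4 (attained at k = 2)
  C[2][0] = min over k of (A[2][0] + B[0][0] = -1 + -5 = -6, A[2][1] + B[1][0] = 5 + 9 = 14, A[2][2] + B[2][0] = 8 + 0 = 8) = -6 (attained at k = 0)
  C[2][1] = min over k of (A[2][0] + B[0][1] = -1 + 0 = -1, A[2][1] + B[1][1] = 5 + 9 = 14, A[2][2] + B[2][1] = 8 + -3 = 5) = -1 (attained at k = 0)
  C[2][2] = min over k of (A[2][0] + B[0][2] = -1 + 2 = 1, A[2][1] + B[1][2] = 5 + -5 = 0, A[2][2] + B[2][2] = 8 + 1 = 9) = 0 (attained at k = 1)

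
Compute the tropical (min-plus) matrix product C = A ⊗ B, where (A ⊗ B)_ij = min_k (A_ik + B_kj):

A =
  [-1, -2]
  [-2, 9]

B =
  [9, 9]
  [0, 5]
A ⊗ B =
  [-2, 3]
  [7, 7]

Apply the min-plus product entry-by-entry:
  C[0][0] = min over k of (A[0][0] + B[0][0] = -1 + 9 = 8, A[0][1] + B[1][0] = -2 + 0 = -2) = -2 (attained at k = 1)
  C[0][1] = min over k of (A[0][0] + B[0][1] = -1 + 9 = 8, A[0][1] + B[1][1] = -2 + 5 = 3) = 3 (attained at k = 1)
  C[1][0] = min over k of (A[1][0] + B[0][0] = -2 + 9 = 7, A[1][1] + B[1][0] = 9 + 0 = 9) = 7 (attained at k = 0)
  C[1][1] = min over k of (A[1][0] + B[0][1] = -2 + 9 = 7, A[1][1] + B[1][1] = 9 + 5 = 14) = 7 (attained at k = 0)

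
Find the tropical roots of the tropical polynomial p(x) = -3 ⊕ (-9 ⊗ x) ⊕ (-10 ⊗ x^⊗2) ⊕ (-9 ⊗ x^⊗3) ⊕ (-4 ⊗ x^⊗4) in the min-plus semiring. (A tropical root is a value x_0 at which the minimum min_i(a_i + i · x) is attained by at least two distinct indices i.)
Roots: {-5, -1, 1, 6}

Each tropical root is a break point of the lower envelope of the lines y = a_i + i · x (there are 5 lines, with slopes 0, 1, ..., 4). Only the lines that attain the minimum somewhere contribute to roots; other lines are dominated. Here the surviving (envelope) indices are i = 4, i = 3, i = 2, i = 1, i = 0.
Intersections between consecutive envelope lines give the roots: for adjacent envelope indices i < j the intersection is x = (a_i − a_j) / (j − i). Reading off the sorted break points: {-5, -1, 1, 6}.
Verification: at each break x_0, at least two indices attain the minimum of min_i(a_i + i · x_0).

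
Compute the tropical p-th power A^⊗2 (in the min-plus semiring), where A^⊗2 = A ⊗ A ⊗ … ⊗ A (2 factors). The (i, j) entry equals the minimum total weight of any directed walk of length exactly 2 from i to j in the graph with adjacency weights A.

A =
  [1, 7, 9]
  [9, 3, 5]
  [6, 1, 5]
A^⊗2 =
  [2, 8, 10]
  [10, 6, 8]
  [7, 4, 6]

Each entry (A^⊗2)_ij equals the minimum over all length-2 walks i = v_0 → v_1 → … → v_2 = j of Σ_t A[v_t][v_{t+1}]. For example, for (i, j) = (0, 2) we minimise over 3 possible intermediate vertex sequences; the minimum is 10, attained along the walk 0 → 0 → 2.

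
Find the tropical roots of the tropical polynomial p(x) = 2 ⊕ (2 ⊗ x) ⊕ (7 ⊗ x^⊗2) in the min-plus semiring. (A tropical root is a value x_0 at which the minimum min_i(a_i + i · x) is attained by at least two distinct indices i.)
Roots: {-5, 0}

Each tropical root is a break point of the lower envelope of the lines y = a_i + i · x (there are 3 lines, with slopes 0, 1, ..., 2). Only the lines that attain the minimum somewhere contribute to roots; other lines are dominated. Here the surviving (envelope) indices are i = 2, i = 1, i = 0.
Intersections between consecutive envelope lines give the roots: for adjacent envelope indices i < j the intersection is x = (a_i − a_j) / (j − i). Reading off the sorted break points: {-5, 0}.
Verification: at each break x_0, at least two indices attain the minimum of min_i(a_i + i · x_0).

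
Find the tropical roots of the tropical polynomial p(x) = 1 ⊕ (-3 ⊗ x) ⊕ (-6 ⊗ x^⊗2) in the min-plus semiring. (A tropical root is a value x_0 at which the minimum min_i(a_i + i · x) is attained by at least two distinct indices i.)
Roots: {3, 4}

Each tropical root is a break point of the lower envelope of the lines y = a_i + i · x (there are 3 lines, with slopes 0, 1, ..., 2). Only the lines that attain the minimum somewhere contribute to roots; other lines are dominated. Here the surviving (envelope) indices are i = 2, i = 1, i = 0.
Intersections between consecutive envelope lines give the roots: for adjacent envelope indices i < j the intersection is x = (a_i − a_j) / (j − i). Reading off the sorted break points: {3, 4}.
Verification: at each break x_0, at least two indices attain the minimum of min_i(a_i + i · x_0).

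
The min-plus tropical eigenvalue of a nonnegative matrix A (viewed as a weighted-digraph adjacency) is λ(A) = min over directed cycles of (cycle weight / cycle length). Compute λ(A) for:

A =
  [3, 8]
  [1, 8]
λ(A) = 3

Enumerate directed cycles and compute their means (weight / length). Sample:
  cycle 0 → 0: weight = 3, length = 1, mean = 3/1 ≈ 3.000
  cycle 1 → 1: weight = 8, length = 1, mean = 8/1 ≈ 8.000
  cycle 0 → 1 → 0: weight = 9, length = 2, mean = 9/2 ≈ 4.500
  cycle 1 → 0 → 1: weight = 9, length = 2, mean = 9/2 ≈ 4.500
Minimum mean = 3.000, attained e.g. along the cycle 0 → 0 with weight 3 and length 1. So λ(A) = 3/1 = 3.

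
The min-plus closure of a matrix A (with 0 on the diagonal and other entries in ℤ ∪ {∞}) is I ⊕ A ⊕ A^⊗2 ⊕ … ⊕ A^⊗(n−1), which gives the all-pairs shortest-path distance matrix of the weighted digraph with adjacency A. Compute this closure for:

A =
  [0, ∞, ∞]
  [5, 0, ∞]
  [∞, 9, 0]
Closure =
  [0, ∞, ∞]
  [5, 0, ∞]
  [14, 9, 0]

This is the Floyd-Warshall all-pairs shortest-path computation. For each intermediate vertex k = 0, 1, …, 2, update dist[i][j] ← min(dist[i][j], dist[i][k] + dist[k][j]). The final matrix gives, for each (i, j), the minimum total weight of any directed path from i to j (possibly empty when i = j).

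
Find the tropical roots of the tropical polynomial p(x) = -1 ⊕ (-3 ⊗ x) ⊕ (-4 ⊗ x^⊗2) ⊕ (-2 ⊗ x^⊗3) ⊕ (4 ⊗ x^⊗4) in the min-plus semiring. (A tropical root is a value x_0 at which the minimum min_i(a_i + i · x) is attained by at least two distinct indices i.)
Roots: {-6, -2, 1, 2}

Each tropical root is a break point of the lower envelope of the lines y = a_i + i · x (there are 5 lines, with slopes 0, 1, ..., 4). Only the lines that attain the minimum somewhere contribute to roots; other lines are dominated. Here the surviving (envelope) indices are i = 4, i = 3, i = 2, i = 1, i = 0.
Intersections between consecutive envelope lines give the roots: for adjacent envelope indices i < j the intersection is x = (a_i − a_j) / (j − i). Reading off the sorted break points: {-6, -2, 1, 2}.
Verification: at each break x_0, at least two indices attain the minimum of min_i(a_i + i · x_0).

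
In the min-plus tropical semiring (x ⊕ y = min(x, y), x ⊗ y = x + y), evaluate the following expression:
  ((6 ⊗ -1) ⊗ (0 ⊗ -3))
((6 ⊗ -1) ⊗ (0 ⊗ -3)) = 2

Expand innermost to outermost. Recall ⊕ takes the minimum of its arguments and ⊗ takes their sum. Working out the expression ((6 ⊗ -1) ⊗ (0 ⊗ -3)) gives 2.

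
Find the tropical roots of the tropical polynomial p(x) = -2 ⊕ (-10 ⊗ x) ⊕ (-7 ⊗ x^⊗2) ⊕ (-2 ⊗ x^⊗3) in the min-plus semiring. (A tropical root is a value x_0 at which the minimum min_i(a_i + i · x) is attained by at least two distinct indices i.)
Roots: {-5, -3, 8}

Each tropical root is a break point of the lower envelope of the lines y = a_i + i · x (there are 4 lines, with slopes 0, 1, ..., 3). Only the lines that attain the minimum somewhere contribute to roots; other lines are dominated. Here the surviving (envelope) indices are i = 3, i = 2, i = 1, i = 0.
Intersections between consecutive envelope lines give the roots: for adjacent envelope indices i < j the intersection is x = (a_i − a_j) / (j − i). Reading off the sorted break points: {-5, -3, 8}.
Verification: at each break x_0, at least two indices attain the minimum of min_i(a_i + i · x_0).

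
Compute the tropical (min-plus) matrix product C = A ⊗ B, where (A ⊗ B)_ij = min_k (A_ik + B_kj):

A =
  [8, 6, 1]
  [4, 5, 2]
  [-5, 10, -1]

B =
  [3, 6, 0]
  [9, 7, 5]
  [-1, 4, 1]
A ⊗ B =
  [0, 5, 2]
  [1, 6, 3]
  [-2, 1, -5]

Apply the min-plus product entry-by-entry:
  C[0][0] = min over k of (A[0][0] + B[0][0] = 8 + 3 = 11, A[0][1] + B[1][0] = 6 + 9 = 15, A[0][2] + B[2][0] = 1 + -1 = 0) = 0 (attained at k = 2)
  C[0][1] = min over k of (A[0][0] + B[0][1] = 8 + 6 = 14, A[0][1] + B[1][1] = 6 + 7 = 13, A[0][2] + B[2][1] = 1 + 4 = 5) = 5 (attained at k = 2)
  C[0][2] = min over k of (A[0][0] + B[0][2] = 8 + 0 = 8, A[0][1] + B[1][2] = 6 + 5 = 11, A[0][2] + B[2][2] = 1 + 1 = 2) = 2 (attained at k = 2)
  C[1][0] = min over k of (A[1][0] + B[0][0] = 4 + 3 = 7, A[1][1] + B[1][0] = 5 + 9 = 14, A[1][2] + B[2][0] = 2 + -1 = 1) = 1 (attained at k = 2)
  C[1][1] = min over k of (A[1][0] + B[0][1] = 4 + 6 = 10, A[1][1] + B[1][1] = 5 + 7 = 12, A[1][2] + B[2][1] = 2 + 4 = 6) = 6 (attained at k = 2)
  C[1][2] = min over k of (A[1][0] + B[0][2] = 4 + 0 = 4, A[1][1] + B[1][2] = 5 + 5 = 10, A[1][2] + B[2][2] = 2 + 1 = 3) = 3 (attained at k = 2)
  C[2][0] = min over k of (A[2][0] + B[0][0] = -5 + 3 = -2, A[2][1] + B[1][0] = 10 + 9 = 19, A[2][2] + B[2][0] = -1 + -1 = -2) = -2 (attained at k = 0)
  C[2][1] = min over k of (A[2][0] + B[0][1] = -5 + 6 = 1, A[2][1] + B[1][1] = 10 + 7 = 17, A[2][2] + B[2][1] = -1 + 4 = 3) = 1 (attained at k = 0)
  C[2][2] = min over k of (A[2][0] + B[0][2] = -5 + 0 = -5, A[2][1] + B[1][2] = 10 + 5 = 15, A[2][2] + B[2][2] = -1 + 1 = 0) = -5 (attained at k = 0)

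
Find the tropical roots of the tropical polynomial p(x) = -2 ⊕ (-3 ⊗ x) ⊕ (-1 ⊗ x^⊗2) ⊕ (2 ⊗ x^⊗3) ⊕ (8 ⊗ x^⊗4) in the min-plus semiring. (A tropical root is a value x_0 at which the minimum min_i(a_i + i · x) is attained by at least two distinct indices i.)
Roots: {-6, -3, -2, 1}

Each tropical root is a break point of the lower envelope of the lines y = a_i + i · x (there are 5 lines, with slopes 0, 1, ..., 4). Only the lines that attain the minimum somewhere contribute to roots; other lines are dominated. Here the surviving (envelope) indices are i = 4, i = 3, i = 2, i = 1, i = 0.
Intersections between consecutive envelope lines give the roots: for adjacent envelope indices i < j the intersection is x = (a_i − a_j) / (j − i). Reading off the sorted break points: {-6, -3, -2, 1}.
Verification: at each break x_0, at least two indices attain the minimum of min_i(a_i + i · x_0).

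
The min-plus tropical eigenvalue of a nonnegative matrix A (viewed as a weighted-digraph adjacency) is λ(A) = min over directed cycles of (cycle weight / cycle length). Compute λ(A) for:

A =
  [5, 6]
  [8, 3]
λ(A) = 3

Enumerate directed cycles and compute their means (weight / length). Sample:
  cycle 0 → 0: weight = 5, length = 1, mean = 5/1 ≈ 5.000
  cycle 1 → 1: weight = 3, length = 1, mean = 3/1 ≈ 3.000
  cycle 0 → 1 → 0: weight = 14, length = 2, mean = 14/2 ≈ 7.000
  cycle 1 → 0 → 1: weight = 14, length = 2, mean = 14/2 ≈ 7.000
Minimum mean = 3.000, attained e.g. along the cycle 1 → 1 with weight 3 and length 1. So λ(A) = 3/1 = 3.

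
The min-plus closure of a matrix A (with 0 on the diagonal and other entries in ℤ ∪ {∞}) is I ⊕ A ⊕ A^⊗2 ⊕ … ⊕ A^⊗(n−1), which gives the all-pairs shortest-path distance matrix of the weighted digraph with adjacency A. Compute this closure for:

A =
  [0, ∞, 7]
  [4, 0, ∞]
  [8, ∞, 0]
Closure =
  [0, ∞, 7]
  [4, 0, 11]
  [8, ∞, 0]

This is the Floyd-Warshall all-pairs shortest-path computation. For each intermediate vertex k = 0, 1, …, 2, update dist[i][j] ← min(dist[i][j], dist[i][k] + dist[k][j]). The final matrix gives, for each (i, j), the minimum total weight of any directed path from i to j (possibly empty when i = j).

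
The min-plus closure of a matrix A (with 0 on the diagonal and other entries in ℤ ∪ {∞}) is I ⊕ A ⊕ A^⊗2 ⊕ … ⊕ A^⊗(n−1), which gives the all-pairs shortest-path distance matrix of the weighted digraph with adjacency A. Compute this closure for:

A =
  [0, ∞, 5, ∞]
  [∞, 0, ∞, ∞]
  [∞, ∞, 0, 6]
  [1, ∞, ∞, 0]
Closure =
  [0, ∞, 5, 11]
  [∞, 0, ∞, ∞]
  [7, ∞, 0, 6]
  [1, ∞, 6, 0]

This is the Floyd-Warshall all-pairs shortest-path computation. For each intermediate vertex k = 0, 1, …, 3, update dist[i][j] ← min(dist[i][j], dist[i][k] + dist[k][j]). The final matrix gives, for each (i, j), the minimum total weight of any directed path from i to j (possibly empty when i = j).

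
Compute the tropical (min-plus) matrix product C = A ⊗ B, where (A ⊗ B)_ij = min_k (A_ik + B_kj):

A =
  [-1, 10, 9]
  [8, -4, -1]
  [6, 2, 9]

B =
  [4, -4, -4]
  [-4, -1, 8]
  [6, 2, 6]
A ⊗ B =
  [3, -5, -5]
  [-8, -5, 4]
  [-2, 1, 2]

Apply the min-plus product entry-by-entry:
  C[0][0] = min over k of (A[0][0] + B[0][0] = -1 + 4 = 3, A[0][1] + B[1][0] = 10 + -4 = 6, A[0][2] + B[2][0] = 9 + 6 = 15) = 3 (attained at k = 0)
  C[0][1] = min over k of (A[0][0] + B[0][1] = -1 + -4 = -5, A[0][1] + B[1][1] = 10 + -1 = 9, A[0][2] + B[2][1] = 9 + 2 = 11) = -5 (attained at k = 0)
  C[0][2] = min over k of (A[0][0] + B[0][2] = -1 + -4 = -5, A[0][1] + B[1][2] = 10 + 8 = 18, A[0][2] + B[2][2] = 9 + 6 = 15) = -5 (attained at k = 0)
  C[1][0] = min over k of (A[1][0] + B[0][0] = 8 + 4 = 12, A[1][1] + B[1][0] = -4 + -4 = -8, A[1][2] + B[2][0] = -1 + 6 = 5) = -8 (attained at k = 1)
  C[1][1] = min over k of (A[1][0] + B[0][1] = 8 + -4 = 4, A[1][1] + B[1][1] = -4 + -1 = -5, A[1][2] + B[2][1] = -1 + 2 = 1) = -5 (attained at k = 1)
  C[1][2] = min over k of (A[1][0] + B[0][2] = 8 + -4 = 4, A[1][1] + B[1][2] = -4 + 8 = 4, A[1][2] + B[2][2] = -1 + 6 = 5) = 4 (attained at k = 0)
  C[2][0] = min over k of (A[2][0] + B[0][0] = 6 + 4 = 10, A[2][1] + B[1][0] = 2 + -4 = -2, A[2][2] + B[2][0] = 9 + 6 = 15) = -2 (attained at k = 1)
  C[2][1] = min over k of (A[2][0] + B[0][1] = 6 + -4 = 2, A[2][1] + B[1][1] = 2 + -1 = 1, A[2][2] + B[2][1] = 9 + 2 = 11) = 1 (attained at k = 1)
  C[2][2] = min over k of (A[2][0] + B[0][2] = 6 + -4 = 2, A[2][1] + B[1][2] = 2 + 8 = 10, A[2][2] + B[2][2] = 9 + 6 = 15) = 2 (attained at k = 0)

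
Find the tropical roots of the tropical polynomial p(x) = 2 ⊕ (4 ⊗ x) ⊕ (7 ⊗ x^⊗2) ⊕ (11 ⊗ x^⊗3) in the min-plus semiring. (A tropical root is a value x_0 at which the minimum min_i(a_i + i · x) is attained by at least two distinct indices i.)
Roots: {-4, -3, -2}

Each tropical root is a break point of the lower envelope of the lines y = a_i + i · x (there are 4 lines, with slopes 0, 1, ..., 3). Only the lines that attain the minimum somewhere contribute to roots; other lines are dominated. Here the surviving (envelope) indices are i = 3, i = 2, i = 1, i = 0.
Intersections between consecutive envelope lines give the roots: for adjacent envelope indices i < j the intersection is x = (a_i − a_j) / (j − i). Reading off the sorted break points: {-4, -3, -2}.
Verification: at each break x_0, at least two indices attain the minimum of min_i(a_i + i · x_0).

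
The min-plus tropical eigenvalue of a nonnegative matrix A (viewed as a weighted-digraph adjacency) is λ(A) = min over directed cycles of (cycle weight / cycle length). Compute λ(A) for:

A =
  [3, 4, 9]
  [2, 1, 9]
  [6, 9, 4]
λ(A) = 1

Enumerate directed cycles and compute their means (weight / length). Sample:
  cycle 0 → 0: weight = 3, length = 1, mean = 3/1 ≈ 3.000
  cycle 1 → 1: weight = 1, length = 1, mean = 1/1 ≈ 1.000
  cycle 2 → 2: weight = 4, length = 1, mean = 4/1 ≈ 4.000
  cycle 0 → 1 → 0: weight = 6, length = 2, mean = 6/2 ≈ 3.000
  cycle 0 → 2 → 0: weight = 15, length = 2, mean = 15/2 ≈ 7.500
  cycle 1 → 0 → 1: weight = 6, length = 2, mean = 6/2 ≈ 3.000
Minimum mean = 1.000, attained e.g. along the cycle 1 → 1 with weight 1 and length 1. So λ(A) = 1/1 = 1.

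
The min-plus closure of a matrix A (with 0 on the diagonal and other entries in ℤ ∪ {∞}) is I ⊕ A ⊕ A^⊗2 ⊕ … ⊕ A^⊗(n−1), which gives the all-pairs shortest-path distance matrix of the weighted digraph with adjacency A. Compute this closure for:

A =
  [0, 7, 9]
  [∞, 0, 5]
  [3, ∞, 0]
Closure =
  [0, 7, 9]
  [8, 0, 5]
  [3, 10, 0]

This is the Floyd-Warshall all-pairs shortest-path computation. For each intermediate vertex k = 0, 1, …, 2, update dist[i][j] ← min(dist[i][j], dist[i][k] + dist[k][j]). The final matrix gives, for each (i, j), the minimum total weight of any directed path from i to j (possibly empty when i = j).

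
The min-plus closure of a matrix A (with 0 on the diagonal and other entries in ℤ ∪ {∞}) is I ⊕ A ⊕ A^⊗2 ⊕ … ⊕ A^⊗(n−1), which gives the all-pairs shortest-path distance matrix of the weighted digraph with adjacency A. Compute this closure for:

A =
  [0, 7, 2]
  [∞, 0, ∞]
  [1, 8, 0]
Closure =
  [0, 7, 2]
  [∞, 0, ∞]
  [1, 8, 0]

This is the Floyd-Warshall all-pairs shortest-path computation. For each intermediate vertex k = 0, 1, …, 2, update dist[i][j] ← min(dist[i][j], dist[i][k] + dist[k][j]). The final matrix gives, for each (i, j), the minimum total weight of any directed path from i to j (possibly empty when i = j).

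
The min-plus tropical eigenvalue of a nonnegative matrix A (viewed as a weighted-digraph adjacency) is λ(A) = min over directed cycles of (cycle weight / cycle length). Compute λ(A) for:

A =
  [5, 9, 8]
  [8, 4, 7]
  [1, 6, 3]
λ(A) = 3

Enumerate directed cycles and compute their means (weight / length). Sample:
  cycle 0 → 0: weight = 5, length = 1, mean = 5/1 ≈ 5.000
  cycle 1 → 1: weight = 4, length = 1, mean = 4/1 ≈ 4.000
  cycle 2 → 2: weight = 3, length = 1, mean = 3/1 ≈ 3.000
  cycle 0 → 1 → 0: weight = 17, length = 2, mean = 17/2 ≈ 8.500
  cycle 0 → 2 → 0: weight = 9, length = 2, mean = 9/2 ≈ 4.500
  cycle 1 → 0 → 1: weight = 17, length = 2, mean = 17/2 ≈ 8.500
Minimum mean = 3.000, attained e.g. along the cycle 2 → 2 with weight 3 and length 1. So λ(A) = 3/1 = 3.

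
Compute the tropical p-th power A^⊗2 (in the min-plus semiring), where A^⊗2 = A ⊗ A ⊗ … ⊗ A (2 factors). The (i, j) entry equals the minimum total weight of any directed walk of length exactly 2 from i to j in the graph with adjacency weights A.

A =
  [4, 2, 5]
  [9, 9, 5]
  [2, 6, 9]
A^⊗2 =
  [7, 6, 7]
  [7, 11, 14]
  [6, 4, 7]

Each entry (A^⊗2)_ij equals the minimum over all length-2 walks i = v_0 → v_1 → … → v_2 = j of Σ_t A[v_t][v_{t+1}]. For example, for (i, j) = (0, 2) we minimise over 3 possible intermediate vertex sequences; the minimum is 7, attained along the walk 0 → 1 → 2.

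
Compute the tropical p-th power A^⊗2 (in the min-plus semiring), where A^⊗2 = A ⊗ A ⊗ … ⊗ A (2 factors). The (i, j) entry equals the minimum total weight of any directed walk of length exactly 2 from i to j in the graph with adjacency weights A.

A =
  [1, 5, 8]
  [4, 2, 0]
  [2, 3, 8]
A^⊗2 =
  [2, 6, 5]
  [2, 3, 2]
  [3, 5, 3]

Each entry (A^⊗2)_ij equals the minimum over all length-2 walks i = v_0 → v_1 → … → v_2 = j of Σ_t A[v_t][v_{t+1}]. For example, for (i, j) = (0, 2) we minimise over 3 possible intermediate vertex sequences; the minimum is 5, attained along the walk 0 → 1 → 2.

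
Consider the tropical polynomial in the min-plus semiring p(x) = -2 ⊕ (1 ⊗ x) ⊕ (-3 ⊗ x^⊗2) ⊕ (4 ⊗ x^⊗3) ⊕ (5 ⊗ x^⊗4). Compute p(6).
p(6) = -2

A tropical monomial a ⊗ x^⊗i evaluates to a + i · x. Evaluating each term at x = 6:
  Term 0 contributes -2 + 0 · 6 = -2
  Term 1 contributes 1 + 1 · 6 = 7
  Term 2 contributes -3 + 2 · 6 = 9
  Term 3 contributes 4 + 3 · 6 = 22
  Term 4 contributes 5 + 4 · 6 = 29
p(6) = ⊕ of these = min[-2, 7, 9, 22, 29] = -2.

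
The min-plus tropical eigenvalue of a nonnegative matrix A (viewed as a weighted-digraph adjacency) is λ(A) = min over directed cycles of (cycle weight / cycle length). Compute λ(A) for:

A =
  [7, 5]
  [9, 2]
λ(A) = 2

Enumerate directed cycles and compute their means (weight / length). Sample:
  cycle 0 → 0: weight = 7, length = 1, mean = 7/1 ≈ 7.000
  cycle 1 → 1: weight = 2, length = 1, mean = 2/1 ≈ 2.000
  cycle 0 → 1 → 0: weight = 14, length = 2, mean = 14/2 ≈ 7.000
  cycle 1 → 0 → 1: weight = 14, length = 2, mean = 14/2 ≈ 7.000
Minimum mean = 2.000, attained e.g. along the cycle 1 → 1 with weight 2 and length 1. So λ(A) = 2/1 = 2.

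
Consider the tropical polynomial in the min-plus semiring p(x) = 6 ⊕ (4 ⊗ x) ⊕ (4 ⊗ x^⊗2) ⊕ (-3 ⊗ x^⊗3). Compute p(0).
p(0) = -3

A tropical monomial a ⊗ x^⊗i evaluates to a + i · x. Evaluating each term at x = 0:
  Term 0 contributes 6 + 0 · 0 = 6
  Term 1 contributes 4 + 1 · 0 = 4
  Term 2 contributes 4 + 2 · 0 = 4
  Term 3 contributes -3 + 3 · 0 = -3
p(0) = ⊕ of these = min[6, 4, 4, -3] = -3.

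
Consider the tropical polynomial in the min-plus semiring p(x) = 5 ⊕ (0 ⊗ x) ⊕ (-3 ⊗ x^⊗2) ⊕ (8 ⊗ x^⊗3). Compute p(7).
p(7) = 5

A tropical monomial a ⊗ x^⊗i evaluates to a + i · x. Evaluating each term at x = 7:
  Term 0 contributes 5 + 0 · 7 = 5
  Term 1 contributes 0 + 1 · 7 = 7
  Term 2 contributes -3 + 2 · 7 = 11
  Term 3 contributes 8 + 3 · 7 = 29
p(7) = ⊕ of these = min[5, 7, 11, 29] = 5.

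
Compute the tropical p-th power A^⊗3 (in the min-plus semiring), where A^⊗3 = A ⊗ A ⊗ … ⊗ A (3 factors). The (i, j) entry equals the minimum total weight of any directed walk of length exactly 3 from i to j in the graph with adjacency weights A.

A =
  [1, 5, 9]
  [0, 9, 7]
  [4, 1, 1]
A^⊗3 =
  [3, 7, 11]
  [2, 6, 9]
  [2, 3, 3]

Each entry (A^⊗3)_ij equals the minimum over all length-3 walks i = v_0 → v_1 → … → v_3 = j of Σ_t A[v_t][v_{t+1}]. For example, for (i, j) = (0, 2) we minimise over 9 possible intermediate vertex sequences; the minimum is 11, attained along the walk 0 → 0 → 0 → 2.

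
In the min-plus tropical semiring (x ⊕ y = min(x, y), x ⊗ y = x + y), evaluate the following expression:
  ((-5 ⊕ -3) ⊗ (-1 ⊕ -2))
((-5 ⊕ -3) ⊗ (-1 ⊕ -2)) = -7

Expand innermost to outermost. Recall ⊕ takes the minimum of its arguments and ⊗ takes their sum. Working out the expression ((-5 ⊕ -3) ⊗ (-1 ⊕ -2)) gives -7.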